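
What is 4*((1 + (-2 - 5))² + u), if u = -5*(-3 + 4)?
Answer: 124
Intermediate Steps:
u = -5 (u = -5*1 = -5)
4*((1 + (-2 - 5))² + u) = 4*((1 + (-2 - 5))² - 5) = 4*((1 - 7)² - 5) = 4*((-6)² - 5) = 4*(36 - 5) = 4*31 = 124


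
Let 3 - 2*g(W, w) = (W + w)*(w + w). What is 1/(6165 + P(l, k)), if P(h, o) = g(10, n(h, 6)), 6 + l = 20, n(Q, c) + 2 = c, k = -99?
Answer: 2/12221 ≈ 0.00016365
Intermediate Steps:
n(Q, c) = -2 + c
l = 14 (l = -6 + 20 = 14)
g(W, w) = 3/2 - w*(W + w) (g(W, w) = 3/2 - (W + w)*(w + w)/2 = 3/2 - (W + w)*2*w/2 = 3/2 - w*(W + w))
P(h, o) = -109/2 (P(h, o) = 3/2 - (-2 + 6)² - 1*10*(-2 + 6) = 3/2 - 1*4² - 1*10*4 = 3/2 - 1*16 - 40 = 3/2 - 16 - 40 = -109/2)
1/(6165 + P(l, k)) = 1/(6165 - 109/2) = 1/(12221/2) = 2/12221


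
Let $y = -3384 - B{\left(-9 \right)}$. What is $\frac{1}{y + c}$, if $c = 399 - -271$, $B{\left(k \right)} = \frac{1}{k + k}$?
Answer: $- \frac{18}{48851} \approx -0.00036847$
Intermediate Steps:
$B{\left(k \right)} = \frac{1}{2 k}$
$y = - \frac{60911}{18}$ ($y = -3384 - \frac{1}{2 \left(-9\right)} = -3384 - \frac{1}{2} \left(- \frac{1}{9}\right) = -3384 - - \frac{1}{18} = -3384 + \frac{1}{18} = - \frac{60911}{18} \approx -3383.9$)
$c = 670$ ($c = 399 + 271 = 670$)
$\frac{1}{y + c} = \frac{1}{- \frac{60911}{18} + 670} = \frac{1}{- \frac{48851}{18}} = - \frac{18}{48851}$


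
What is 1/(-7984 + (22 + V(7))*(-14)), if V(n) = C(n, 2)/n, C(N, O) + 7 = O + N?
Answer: -1/8296 ≈ -0.00012054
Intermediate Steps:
C(N, O) = -7 + N + O (C(N, O) = -7 + (O + N) = -7 + (N + O) = -7 + N + O)
V(n) = (-5 + n)/n (V(n) = (-7 + n + 2)/n = (-5 + n)/n)
1/(-7984 + (22 + V(7))*(-14)) = 1/(-7984 + (22 + (-5 + 7)/7)*(-14)) = 1/(-7984 + (22 + (⅐)*2)*(-14)) = 1/(-7984 + (22 + 2/7)*(-14)) = 1/(-7984 + (156/7)*(-14)) = 1/(-7984 - 312) = 1/(-8296) = -1/8296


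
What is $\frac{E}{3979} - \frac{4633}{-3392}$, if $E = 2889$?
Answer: $\frac{28234195}{13496768} \approx 2.0919$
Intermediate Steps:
$\frac{E}{3979} - \frac{4633}{-3392} = \frac{2889}{3979} - \frac{4633}{-3392} = 2889 \cdot \frac{1}{3979} - - \frac{4633}{3392} = \frac{2889}{3979} + \frac{4633}{3392} = \frac{28234195}{13496768}$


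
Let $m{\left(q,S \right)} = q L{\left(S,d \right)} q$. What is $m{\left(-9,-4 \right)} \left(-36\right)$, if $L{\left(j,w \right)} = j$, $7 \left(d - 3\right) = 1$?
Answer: $11664$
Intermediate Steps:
$d = \frac{22}{7}$ ($d = 3 + \frac{1}{7} \cdot 1 = 3 + \frac{1}{7} = \frac{22}{7} \approx 3.1429$)
$m{\left(q,S \right)} = S q^{2}$ ($m{\left(q,S \right)} = q S q = S q q = S q^{2}$)
$m{\left(-9,-4 \right)} \left(-36\right) = - 4 \left(-9\right)^{2} \left(-36\right) = \left(-4\right) 81 \left(-36\right) = \left(-324\right) \left(-36\right) = 11664$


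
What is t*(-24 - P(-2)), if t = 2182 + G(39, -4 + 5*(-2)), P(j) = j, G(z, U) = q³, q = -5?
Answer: -45254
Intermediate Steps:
G(z, U) = -125 (G(z, U) = (-5)³ = -125)
t = 2057 (t = 2182 - 125 = 2057)
t*(-24 - P(-2)) = 2057*(-24 - 1*(-2)) = 2057*(-24 + 2) = 2057*(-22) = -45254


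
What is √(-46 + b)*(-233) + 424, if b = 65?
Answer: 424 - 233*√19 ≈ -591.62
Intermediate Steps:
√(-46 + b)*(-233) + 424 = √(-46 + 65)*(-233) + 424 = √19*(-233) + 424 = -233*√19 + 424 = 424 - 233*√19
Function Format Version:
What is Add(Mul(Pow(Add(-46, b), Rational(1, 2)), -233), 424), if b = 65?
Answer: Add(424, Mul(-233, Pow(19, Rational(1, 2)))) ≈ -591.62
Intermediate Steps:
Add(Mul(Pow(Add(-46, b), Rational(1, 2)), -233), 424) = Add(Mul(Pow(Add(-46, 65), Rational(1, 2)), -233), 424) = Add(Mul(Pow(19, Rational(1, 2)), -233), 424) = Add(Mul(-233, Pow(19, Rational(1, 2))), 424) = Add(424, Mul(-233, Pow(19, Rational(1, 2))))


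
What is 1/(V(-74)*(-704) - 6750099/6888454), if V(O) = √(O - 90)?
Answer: -46497746456946/3856849538083739348585 + 66810724302243328*I*√41/3856849538083739348585 ≈ -1.2056e-8 + 0.00011092*I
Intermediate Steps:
V(O) = √(-90 + O)
1/(V(-74)*(-704) - 6750099/6888454) = 1/(√(-90 - 74)*(-704) - 6750099/6888454) = 1/(√(-164)*(-704) - 6750099*1/6888454) = 1/((2*I*√41)*(-704) - 6750099/6888454) = 1/(-1408*I*√41 - 6750099/6888454) = 1/(-6750099/6888454 - 1408*I*√41)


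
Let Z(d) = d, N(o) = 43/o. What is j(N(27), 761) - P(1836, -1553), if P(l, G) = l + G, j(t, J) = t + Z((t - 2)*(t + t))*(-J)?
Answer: 514760/729 ≈ 706.12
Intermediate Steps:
j(t, J) = t - 2*J*t*(-2 + t) (j(t, J) = t + ((t - 2)*(t + t))*(-J) = t + ((-2 + t)*(2*t))*(-J) = t + (2*t*(-2 + t))*(-J) = t - 2*J*t*(-2 + t))
P(l, G) = G + l
j(N(27), 761) - P(1836, -1553) = (43/27)*(1 - 2*761*(-2 + 43/27)) - (-1553 + 1836) = (43*(1/27))*(1 - 2*761*(-2 + 43*(1/27))) - 1*283 = 43*(1 - 2*761*(-2 + 43/27))/27 - 283 = 43*(1 - 2*761*(-11/27))/27 - 283 = 43*(1 + 16742/27)/27 - 283 = (43/27)*(16769/27) - 283 = 721067/729 - 283 = 514760/729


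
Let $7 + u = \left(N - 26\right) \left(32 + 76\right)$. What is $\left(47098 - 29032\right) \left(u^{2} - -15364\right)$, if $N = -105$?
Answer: $3620054041674$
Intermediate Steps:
$u = -14155$ ($u = -7 + \left(-105 - 26\right) \left(32 + 76\right) = -7 - 14148 = -14155$)
$\left(47098 - 29032\right) \left(u^{2} - -15364\right) = \left(47098 - 29032\right) \left(\left(-14155\right)^{2} - -15364\right) = 18066 \left(200364025 + \left(-3578 + 18942\right)\right) = 18066 \left(200364025 + 15364\right) = 18066 \cdot 200379389 = 3620054041674$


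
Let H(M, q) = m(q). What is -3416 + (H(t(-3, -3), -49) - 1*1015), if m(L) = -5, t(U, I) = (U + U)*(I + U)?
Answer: -4436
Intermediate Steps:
t(U, I) = 2*U*(I + U) (t(U, I) = (2*U)*(I + U) = 2*U*(I + U))
H(M, q) = -5
-3416 + (H(t(-3, -3), -49) - 1*1015) = -3416 + (-5 - 1*1015) = -3416 + (-5 - 1015) = -3416 - 1020 = -4436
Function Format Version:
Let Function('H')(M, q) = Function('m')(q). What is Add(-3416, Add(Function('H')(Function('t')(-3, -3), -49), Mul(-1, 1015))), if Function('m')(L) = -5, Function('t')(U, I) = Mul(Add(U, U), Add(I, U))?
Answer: -4436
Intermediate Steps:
Function('t')(U, I) = Mul(2, U, Add(I, U)) (Function('t')(U, I) = Mul(Mul(2, U), Add(I, U)) = Mul(2, U, Add(I, U)))
Function('H')(M, q) = -5
Add(-3416, Add(Function('H')(Function('t')(-3, -3), -49), Mul(-1, 1015))) = Add(-3416, Add(-5, Mul(-1, 1015))) = Add(-3416, Add(-5, -1015)) = Add(-3416, -1020) = -4436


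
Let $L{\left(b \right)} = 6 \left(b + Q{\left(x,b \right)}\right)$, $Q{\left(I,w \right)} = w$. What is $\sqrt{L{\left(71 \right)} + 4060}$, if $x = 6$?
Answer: $4 \sqrt{307} \approx 70.086$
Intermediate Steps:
$L{\left(b \right)} = 12 b$ ($L{\left(b \right)} = 6 \left(b + b\right) = 6 \cdot 2 b = 12 b$)
$\sqrt{L{\left(71 \right)} + 4060} = \sqrt{12 \cdot 71 + 4060} = \sqrt{852 + 4060} = \sqrt{4912} = 4 \sqrt{307}$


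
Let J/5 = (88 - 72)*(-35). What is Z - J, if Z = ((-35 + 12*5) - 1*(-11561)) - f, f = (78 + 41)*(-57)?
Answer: 21169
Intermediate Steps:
f = -6783 (f = 119*(-57) = -6783)
Z = 18369 (Z = ((-35 + 12*5) - 1*(-11561)) - 1*(-6783) = ((-35 + 60) + 11561) + 6783 = (25 + 11561) + 6783 = 11586 + 6783 = 18369)
J = -2800 (J = 5*((88 - 72)*(-35)) = 5*(16*(-35)) = 5*(-560) = -2800)
Z - J = 18369 - 1*(-2800) = 18369 + 2800 = 21169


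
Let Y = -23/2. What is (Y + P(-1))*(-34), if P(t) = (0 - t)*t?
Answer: 425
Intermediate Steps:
P(t) = -t² (P(t) = (-t)*t = -t²)
Y = -23/2 (Y = -23*½ = -23/2 ≈ -11.500)
(Y + P(-1))*(-34) = (-23/2 - 1*(-1)²)*(-34) = (-23/2 - 1*1)*(-34) = (-23/2 - 1)*(-34) = -25/2*(-34) = 425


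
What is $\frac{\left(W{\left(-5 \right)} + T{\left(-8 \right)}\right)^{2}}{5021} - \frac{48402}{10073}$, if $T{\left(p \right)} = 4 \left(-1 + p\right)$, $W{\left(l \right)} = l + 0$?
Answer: $- \frac{226093729}{50576533} \approx -4.4703$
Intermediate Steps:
$W{\left(l \right)} = l$
$T{\left(p \right)} = -4 + 4 p$
$\frac{\left(W{\left(-5 \right)} + T{\left(-8 \right)}\right)^{2}}{5021} - \frac{48402}{10073} = \frac{\left(-5 + \left(-4 + 4 \left(-8\right)\right)\right)^{2}}{5021} - \frac{48402}{10073} = \left(-5 - 36\right)^{2} \cdot \frac{1}{5021} - \frac{48402}{10073} = \left(-41\right)^{2} \cdot \frac{1}{5021} - \frac{48402}{10073} = 1681 \cdot \frac{1}{5021} - \frac{48402}{10073} = \frac{1681}{5021} - \frac{48402}{10073} = - \frac{226093729}{50576533}$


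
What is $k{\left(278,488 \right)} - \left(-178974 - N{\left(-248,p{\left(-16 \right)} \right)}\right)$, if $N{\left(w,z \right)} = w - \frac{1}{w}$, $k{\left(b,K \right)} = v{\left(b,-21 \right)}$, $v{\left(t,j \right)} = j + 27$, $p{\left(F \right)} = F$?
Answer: $\frac{44325537}{248} \approx 1.7873 \cdot 10^{5}$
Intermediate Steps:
$v{\left(t,j \right)} = 27 + j$
$k{\left(b,K \right)} = 6$ ($k{\left(b,K \right)} = 27 - 21 = 6$)
$k{\left(278,488 \right)} - \left(-178974 - N{\left(-248,p{\left(-16 \right)} \right)}\right) = 6 - \left(-178974 - \left(-248 - \frac{1}{-248}\right)\right) = 6 - \left(-178974 - \left(-248 - - \frac{1}{248}\right)\right) = 6 - \left(-178974 - \left(-248 + \frac{1}{248}\right)\right) = 6 - \left(-178974 - - \frac{61503}{248}\right) = 6 - \left(-178974 + \frac{61503}{248}\right) = 6 - - \frac{44324049}{248} = 6 + \frac{44324049}{248} = \frac{44325537}{248}$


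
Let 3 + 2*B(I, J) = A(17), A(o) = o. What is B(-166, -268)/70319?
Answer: 7/70319 ≈ 9.9546e-5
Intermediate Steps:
B(I, J) = 7 (B(I, J) = -3/2 + (½)*17 = -3/2 + 17/2 = 7)
B(-166, -268)/70319 = 7/70319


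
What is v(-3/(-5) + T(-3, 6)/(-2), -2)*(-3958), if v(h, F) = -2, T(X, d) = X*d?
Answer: 7916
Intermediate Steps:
v(-3/(-5) + T(-3, 6)/(-2), -2)*(-3958) = -2*(-3958) = 7916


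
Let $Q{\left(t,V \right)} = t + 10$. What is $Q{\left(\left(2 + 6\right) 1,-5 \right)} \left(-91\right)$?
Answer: $-1638$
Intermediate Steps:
$Q{\left(t,V \right)} = 10 + t$
$Q{\left(\left(2 + 6\right) 1,-5 \right)} \left(-91\right) = \left(10 + \left(2 + 6\right) 1\right) \left(-91\right) = \left(10 + 8 \cdot 1\right) \left(-91\right) = \left(10 + 8\right) \left(-91\right) = 18 \left(-91\right) = -1638$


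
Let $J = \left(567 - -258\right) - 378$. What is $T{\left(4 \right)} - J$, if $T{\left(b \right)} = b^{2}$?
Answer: $-431$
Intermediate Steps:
$J = 447$ ($J = \left(567 + \left(-98 + 356\right)\right) - 378 = \left(567 + 258\right) - 378 = 825 - 378 = 447$)
$T{\left(4 \right)} - J = 4^{2} - 447 = 16 - 447 = -431$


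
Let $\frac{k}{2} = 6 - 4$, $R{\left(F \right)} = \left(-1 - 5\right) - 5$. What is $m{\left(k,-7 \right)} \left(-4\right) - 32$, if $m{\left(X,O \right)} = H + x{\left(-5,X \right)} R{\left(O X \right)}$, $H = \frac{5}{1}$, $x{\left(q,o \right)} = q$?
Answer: $-272$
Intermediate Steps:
$H = 5$ ($H = 5 \cdot 1 = 5$)
$R{\left(F \right)} = -11$ ($R{\left(F \right)} = -6 - 5 = -11$)
$k = 4$ ($k = 2 \left(6 - 4\right) = 2 \cdot 2 = 4$)
$m{\left(X,O \right)} = 60$ ($m{\left(X,O \right)} = 5 - -55 = 5 + 55 = 60$)
$m{\left(k,-7 \right)} \left(-4\right) - 32 = 60 \left(-4\right) - 32 = -240 - 32 = -272$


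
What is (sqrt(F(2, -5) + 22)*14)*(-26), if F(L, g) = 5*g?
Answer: -364*I*sqrt(3) ≈ -630.47*I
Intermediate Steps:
(sqrt(F(2, -5) + 22)*14)*(-26) = (sqrt(5*(-5) + 22)*14)*(-26) = (sqrt(-25 + 22)*14)*(-26) = (sqrt(-3)*14)*(-26) = ((I*sqrt(3))*14)*(-26) = (14*I*sqrt(3))*(-26) = -364*I*sqrt(3)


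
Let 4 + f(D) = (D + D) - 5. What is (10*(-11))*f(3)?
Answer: 330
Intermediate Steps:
f(D) = -9 + 2*D (f(D) = -4 + ((D + D) - 5) = -4 + (2*D - 5) = -4 + (-5 + 2*D) = -9 + 2*D)
(10*(-11))*f(3) = (10*(-11))*(-9 + 2*3) = -110*(-9 + 6) = -110*(-3) = 330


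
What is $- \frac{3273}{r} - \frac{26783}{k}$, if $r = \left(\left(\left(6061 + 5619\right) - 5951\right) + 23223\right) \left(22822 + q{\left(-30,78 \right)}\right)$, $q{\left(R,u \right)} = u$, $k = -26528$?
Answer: $\frac{138727059377}{137406915800} \approx 1.0096$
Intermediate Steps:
$r = 663000800$ ($r = \left(\left(\left(6061 + 5619\right) - 5951\right) + 23223\right) \left(22822 + 78\right) = \left(\left(11680 - 5951\right) + 23223\right) 22900 = \left(5729 + 23223\right) 22900 = 28952 \cdot 22900 = 663000800$)
$- \frac{3273}{r} - \frac{26783}{k} = - \frac{3273}{663000800} - \frac{26783}{-26528} = \left(-3273\right) \frac{1}{663000800} - - \frac{26783}{26528} = - \frac{3273}{663000800} + \frac{26783}{26528} = \frac{138727059377}{137406915800}$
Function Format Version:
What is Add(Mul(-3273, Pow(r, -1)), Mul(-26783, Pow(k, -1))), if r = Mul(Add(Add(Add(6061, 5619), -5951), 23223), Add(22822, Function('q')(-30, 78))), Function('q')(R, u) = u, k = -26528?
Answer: Rational(138727059377, 137406915800) ≈ 1.0096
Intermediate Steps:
r = 663000800 (r = Mul(Add(Add(Add(6061, 5619), -5951), 23223), Add(22822, 78)) = Mul(Add(Add(11680, -5951), 23223), 22900) = Mul(Add(5729, 23223), 22900) = Mul(28952, 22900) = 663000800)
Add(Mul(-3273, Pow(r, -1)), Mul(-26783, Pow(k, -1))) = Add(Mul(-3273, Pow(663000800, -1)), Mul(-26783, Pow(-26528, -1))) = Add(Mul(-3273, Rational(1, 663000800)), Mul(-26783, Rational(-1, 26528))) = Add(Rational(-3273, 663000800), Rational(26783, 26528)) = Rational(138727059377, 137406915800)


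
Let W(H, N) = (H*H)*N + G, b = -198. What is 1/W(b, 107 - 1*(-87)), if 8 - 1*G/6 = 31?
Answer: 1/7605438 ≈ 1.3148e-7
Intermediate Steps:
G = -138 (G = 48 - 6*31 = 48 - 186 = -138)
W(H, N) = -138 + N*H**2 (W(H, N) = (H*H)*N - 138 = H**2*N - 138 = N*H**2 - 138 = -138 + N*H**2)
1/W(b, 107 - 1*(-87)) = 1/(-138 + (107 - 1*(-87))*(-198)**2) = 1/(-138 + (107 + 87)*39204) = 1/(-138 + 194*39204) = 1/(-138 + 7605576) = 1/7605438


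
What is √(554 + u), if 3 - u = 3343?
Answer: I*√2786 ≈ 52.783*I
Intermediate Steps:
u = -3340 (u = 3 - 1*3343 = 3 - 3343 = -3340)
√(554 + u) = √(554 - 3340) = √(-2786) = I*√2786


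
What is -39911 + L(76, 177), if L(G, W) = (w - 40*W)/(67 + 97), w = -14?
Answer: -3276249/82 ≈ -39954.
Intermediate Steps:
L(G, W) = -7/82 - 10*W/41 (L(G, W) = (-14 - 40*W)/(67 + 97) = (-14 - 40*W)/164 = (-14 - 40*W)*(1/164) = -7/82 - 10*W/41)
-39911 + L(76, 177) = -39911 + (-7/82 - 10/41*177) = -39911 + (-7/82 - 1770/41) = -39911 - 3547/82 = -3276249/82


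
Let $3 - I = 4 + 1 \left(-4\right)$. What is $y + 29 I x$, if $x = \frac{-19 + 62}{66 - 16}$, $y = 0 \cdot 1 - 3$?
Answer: $\frac{3591}{50} \approx 71.82$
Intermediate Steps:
$I = 3$ ($I = 3 - \left(4 + 1 \left(-4\right)\right) = 3 - \left(4 - 4\right) = 3 - 0 = 3 + 0 = 3$)
$y = -3$ ($y = 0 - 3 = -3$)
$x = \frac{43}{50} \approx 0.86$
$y + 29 I x = -3 + 29 \cdot 3 \cdot \frac{43}{50} = -3 + 87 \cdot \frac{43}{50} = -3 + \frac{3741}{50} = \frac{3591}{50}$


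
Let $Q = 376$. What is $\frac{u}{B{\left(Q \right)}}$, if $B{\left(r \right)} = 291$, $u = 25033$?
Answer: $\frac{25033}{291} \approx 86.024$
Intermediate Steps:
$\frac{u}{B{\left(Q \right)}} = \frac{25033}{291}$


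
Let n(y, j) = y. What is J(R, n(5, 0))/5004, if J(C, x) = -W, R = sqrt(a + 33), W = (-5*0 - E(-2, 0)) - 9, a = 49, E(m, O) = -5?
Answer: 1/1251 ≈ 0.00079936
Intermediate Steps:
W = -4 (W = (-5*0 - 1*(-5)) - 9 = (0 + 5) - 9 = 5 - 9 = -4)
R = sqrt(82) (R = sqrt(49 + 33) = sqrt(82) ≈ 9.0554)
J(C, x) = 4 (J(C, x) = -1*(-4) = 4)
J(R, n(5, 0))/5004 = 4/5004 = 4*(1/5004) = 1/1251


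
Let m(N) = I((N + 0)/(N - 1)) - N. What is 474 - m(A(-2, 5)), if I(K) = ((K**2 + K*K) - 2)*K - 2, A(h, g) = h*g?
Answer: 620666/1331 ≈ 466.32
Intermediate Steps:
A(h, g) = g*h
I(K) = -2 + K*(-2 + 2*K**2) (I(K) = ((K**2 + K**2) - 2)*K - 2 = (2*K**2 - 2)*K - 2 = (-2 + 2*K**2)*K - 2 = K*(-2 + 2*K**2) - 2 = -2 + K*(-2 + 2*K**2))
m(N) = -2 - N - 2*N/(-1 + N) + 2*N**3/(-1 + N)**3 (m(N) = (-2 - 2*(N + 0)/(N - 1) + 2*((N + 0)/(N - 1))**3) - N = (-2 - 2*N/(-1 + N) + 2*(N/(-1 + N))**3) - N = (-2 - 2*N/(-1 + N) + 2*(N**3/(-1 + N)**3)) - N = (-2 - 2*N/(-1 + N) + 2*N**3/(-1 + N)**3) - N = -2 - N - 2*N/(-1 + N) + 2*N**3/(-1 + N)**3)
474 - m(A(-2, 5)) = 474 - (-2 - 5*(-2) - 2*5*(-2)/(-1 + 5*(-2)) + 2*(5*(-2))**3/(-1 + 5*(-2))**3) = 474 - (-2 - 1*(-10) - 2*(-10)/(-1 - 10) + 2*(-10)**3/(-1 - 10)**3) = 474 - (-2 + 10 - 2*(-10)/(-11) + 2*(-1000)/(-11)**3) = 474 - (-2 + 10 - 2*(-10)*(-1/11) + 2*(-1000)*(-1/1331)) = 474 - (-2 + 10 - 20/11 + 2000/1331) = 474 - 1*10228/1331 = 474 - 10228/1331 = 620666/1331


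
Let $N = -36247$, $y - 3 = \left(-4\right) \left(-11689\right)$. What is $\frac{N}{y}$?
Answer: $- \frac{36247}{46759} \approx -0.77519$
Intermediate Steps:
$y = 46759$ ($y = 3 - -46756 = 3 + 46756 = 46759$)
$\frac{N}{y} = - \frac{36247}{46759}$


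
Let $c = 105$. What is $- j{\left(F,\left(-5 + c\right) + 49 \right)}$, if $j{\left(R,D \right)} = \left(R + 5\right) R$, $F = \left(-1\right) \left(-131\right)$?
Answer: $-17816$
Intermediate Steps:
$F = 131$
$j{\left(R,D \right)} = R \left(5 + R\right)$ ($j{\left(R,D \right)} = \left(5 + R\right) R = R \left(5 + R\right)$)
$- j{\left(F,\left(-5 + c\right) + 49 \right)} = - 131 \left(5 + 131\right) = - 131 \cdot 136 = \left(-1\right) 17816 = -17816$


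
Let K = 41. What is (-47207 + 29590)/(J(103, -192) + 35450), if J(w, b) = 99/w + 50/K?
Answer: -941729/1895121 ≈ -0.49692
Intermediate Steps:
J(w, b) = 50/41 + 99/w (J(w, b) = 99/w + 50/41 = 50/41 + 99/w)
(-47207 + 29590)/(J(103, -192) + 35450) = (-47207 + 29590)/((50/41 + 99/103) + 35450) = -17617/((50/41 + 99*(1/103)) + 35450) = -17617/((50/41 + 99/103) + 35450) = -17617/(9209/4223 + 35450) = -17617/149714559/4223 = -17617*4223/149714559 = -941729/1895121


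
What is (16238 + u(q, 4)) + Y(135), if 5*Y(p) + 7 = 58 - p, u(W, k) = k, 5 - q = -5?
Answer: 81126/5 ≈ 16225.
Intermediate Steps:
q = 10 (q = 5 - 1*(-5) = 5 + 5 = 10)
Y(p) = 51/5 - p/5 (Y(p) = -7/5 + (58 - p)/5 = -7/5 + (58/5 - p/5) = 51/5 - p/5)
(16238 + u(q, 4)) + Y(135) = (16238 + 4) + (51/5 - ⅕*135) = 16242 + (51/5 - 27) = 16242 - 84/5 = 81126/5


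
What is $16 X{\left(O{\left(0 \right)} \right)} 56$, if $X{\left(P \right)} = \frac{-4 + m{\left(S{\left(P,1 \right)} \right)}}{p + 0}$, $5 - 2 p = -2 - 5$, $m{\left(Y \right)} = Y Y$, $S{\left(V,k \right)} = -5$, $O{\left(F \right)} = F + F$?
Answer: $3136$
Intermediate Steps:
$O{\left(F \right)} = 2 F$
$m{\left(Y \right)} = Y^{2}$
$p = 6$ ($p = \frac{5}{2} - \frac{-2 - 5}{2} = \frac{5}{2} - - \frac{7}{2} = \frac{5}{2} + \frac{7}{2} = 6$)
$X{\left(P \right)} = \frac{7}{2}$ ($X{\left(P \right)} = \frac{-4 + \left(-5\right)^{2}}{6 + 0} = \frac{-4 + 25}{6} = 21 \cdot \frac{1}{6} = \frac{7}{2}$)
$16 X{\left(O{\left(0 \right)} \right)} 56 = 16 \cdot \frac{7}{2} \cdot 56 = 56 \cdot 56 = 3136$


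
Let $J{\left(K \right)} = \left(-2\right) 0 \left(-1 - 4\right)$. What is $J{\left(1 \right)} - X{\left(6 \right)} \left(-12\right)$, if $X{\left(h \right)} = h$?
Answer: $72$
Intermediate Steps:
$J{\left(K \right)} = 0$ ($J{\left(K \right)} = 0 \left(-5\right) = 0$)
$J{\left(1 \right)} - X{\left(6 \right)} \left(-12\right) = 0 - 6 \left(-12\right) = 0 - -72 = 0 + 72 = 72$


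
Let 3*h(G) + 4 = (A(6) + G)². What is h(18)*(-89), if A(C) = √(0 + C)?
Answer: -29014/3 - 1068*√6 ≈ -12287.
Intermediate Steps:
A(C) = √C
h(G) = -4/3 + (G + √6)²/3 (h(G) = -4/3 + (√6 + G)²/3 = -4/3 + (G + √6)²/3)
h(18)*(-89) = (-4/3 + (18 + √6)²/3)*(-89) = 356/3 - 89*(18 + √6)²/3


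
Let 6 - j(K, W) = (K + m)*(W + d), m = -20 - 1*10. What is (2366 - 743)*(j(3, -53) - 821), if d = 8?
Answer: -3294690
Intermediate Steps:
m = -30 (m = -20 - 10 = -30)
j(K, W) = 6 - (-30 + K)*(8 + W) (j(K, W) = 6 - (K - 30)*(W + 8) = 6 - (-30 + K)*(8 + W))
(2366 - 743)*(j(3, -53) - 821) = (2366 - 743)*((246 - 8*3 + 30*(-53) - 1*3*(-53)) - 821) = 1623*((246 - 24 - 1590 + 159) - 821) = 1623*(-1209 - 821) = 1623*(-2030) = -3294690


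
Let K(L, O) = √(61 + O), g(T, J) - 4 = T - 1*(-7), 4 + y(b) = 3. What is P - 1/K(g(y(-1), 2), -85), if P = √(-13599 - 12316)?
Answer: I*(√25915 + √6/12) ≈ 161.19*I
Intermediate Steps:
y(b) = -1 (y(b) = -4 + 3 = -1)
g(T, J) = 11 + T (g(T, J) = 4 + (T - 1*(-7)) = 4 + (T + 7) = 4 + (7 + T) = 11 + T)
P = I*√25915 (P = √(-25915) = I*√25915 ≈ 160.98*I)
P - 1/K(g(y(-1), 2), -85) = I*√25915 - 1/(√(61 - 85)) = I*√25915 - 1/(√(-24)) = I*√25915 - 1/(2*I*√6) = I*√25915 - (-1)*I*√6/12 = I*√25915 + I*√6/12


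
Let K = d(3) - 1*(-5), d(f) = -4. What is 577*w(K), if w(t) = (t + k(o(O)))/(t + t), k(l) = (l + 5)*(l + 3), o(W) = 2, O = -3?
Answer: 10386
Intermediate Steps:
K = 1 (K = -4 - 1*(-5) = -4 + 5 = 1)
k(l) = (3 + l)*(5 + l) (k(l) = (5 + l)*(3 + l) = (3 + l)*(5 + l))
w(t) = (35 + t)/(2*t) (w(t) = (t + (15 + 2**2 + 8*2))/(t + t) = (t + (15 + 4 + 16))/((2*t)) = (t + 35)*(1/(2*t)) = (35 + t)*(1/(2*t)) = (35 + t)/(2*t))
577*w(K) = 577*((1/2)*(35 + 1)/1) = 577*((1/2)*1*36) = 577*18 = 10386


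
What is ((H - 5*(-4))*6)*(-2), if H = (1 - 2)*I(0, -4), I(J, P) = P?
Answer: -288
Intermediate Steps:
H = 4 (H = (1 - 2)*(-4) = -1*(-4) = 4)
((H - 5*(-4))*6)*(-2) = ((4 - 5*(-4))*6)*(-2) = ((4 + 20)*6)*(-2) = (24*6)*(-2) = 144*(-2) = -288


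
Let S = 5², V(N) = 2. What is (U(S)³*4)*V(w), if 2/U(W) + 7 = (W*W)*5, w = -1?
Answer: 8/3789119879 ≈ 2.1113e-9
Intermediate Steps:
S = 25
U(W) = 2/(-7 + 5*W²) (U(W) = 2/(-7 + (W*W)*5) = 2/(-7 + W²*5) = 2/(-7 + 5*W²))
(U(S)³*4)*V(w) = ((2/(-7 + 5*25²))³*4)*2 = ((2/(-7 + 5*625))³*4)*2 = ((2/(-7 + 3125))³*4)*2 = ((2/3118)³*4)*2 = ((2*(1/3118))³*4)*2 = ((1/1559)³*4)*2 = ((1/3789119879)*4)*2 = (4/3789119879)*2 = 8/3789119879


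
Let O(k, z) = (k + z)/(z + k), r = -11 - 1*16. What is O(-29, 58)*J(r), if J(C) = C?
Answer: -27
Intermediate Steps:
r = -27 (r = -11 - 16 = -27)
O(k, z) = 1 (O(k, z) = (k + z)/(k + z) = 1)
O(-29, 58)*J(r) = 1*(-27) = -27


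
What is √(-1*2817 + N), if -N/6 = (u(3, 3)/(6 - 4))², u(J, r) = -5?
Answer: I*√11418/2 ≈ 53.427*I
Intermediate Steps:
N = -75/2 (N = -6*25/(6 - 4)² = -6*(-5/2)² = -6*25/4 = -75/2 ≈ -37.500)
√(-1*2817 + N) = √(-1*2817 - 75/2) = √(-2817 - 75/2) = √(-5709/2) = I*√11418/2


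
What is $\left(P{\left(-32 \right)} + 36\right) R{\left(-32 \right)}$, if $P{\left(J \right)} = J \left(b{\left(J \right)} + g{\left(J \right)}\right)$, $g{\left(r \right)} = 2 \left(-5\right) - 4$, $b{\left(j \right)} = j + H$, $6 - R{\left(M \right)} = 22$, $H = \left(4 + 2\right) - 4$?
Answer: $-23104$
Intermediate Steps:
$H = 2$ ($H = 6 - 4 = 2$)
$R{\left(M \right)} = -16$ ($R{\left(M \right)} = 6 - 22 = -16$)
$b{\left(j \right)} = 2 + j$ ($b{\left(j \right)} = j + 2 = 2 + j$)
$g{\left(r \right)} = -14$ ($g{\left(r \right)} = -10 - 4 = -14$)
$P{\left(J \right)} = J \left(-12 + J\right)$ ($P{\left(J \right)} = J \left(\left(2 + J\right) - 14\right) = J \left(-12 + J\right)$)
$\left(P{\left(-32 \right)} + 36\right) R{\left(-32 \right)} = \left(- 32 \left(-12 - 32\right) + 36\right) \left(-16\right) = \left(\left(-32\right) \left(-44\right) + 36\right) \left(-16\right) = \left(1408 + 36\right) \left(-16\right) = 1444 \left(-16\right) = -23104$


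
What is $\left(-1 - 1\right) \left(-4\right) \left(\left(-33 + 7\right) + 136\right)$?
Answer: $880$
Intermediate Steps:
$\left(-1 - 1\right) \left(-4\right) \left(\left(-33 + 7\right) + 136\right) = \left(-2\right) \left(-4\right) \left(-26 + 136\right) = 8 \cdot 110 = 880$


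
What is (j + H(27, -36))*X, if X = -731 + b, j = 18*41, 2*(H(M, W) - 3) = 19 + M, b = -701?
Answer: -1094048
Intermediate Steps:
H(M, W) = 25/2 + M/2 (H(M, W) = 3 + (19 + M)/2 = 3 + (19/2 + M/2) = 25/2 + M/2)
j = 738
X = -1432 (X = -731 - 701 = -1432)
(j + H(27, -36))*X = (738 + (25/2 + (1/2)*27))*(-1432) = (738 + (25/2 + 27/2))*(-1432) = (738 + 26)*(-1432) = 764*(-1432) = -1094048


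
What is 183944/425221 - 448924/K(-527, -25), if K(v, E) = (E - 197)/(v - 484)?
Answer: -32165280400446/15733177 ≈ -2.0444e+6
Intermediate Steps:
K(v, E) = (-197 + E)/(-484 + v)
183944/425221 - 448924/K(-527, -25) = 183944/425221 - 448924*(-484 - 527)/(-197 - 25) = 183944*(1/425221) - 448924/(-222/(-1011)) = 183944/425221 - 448924/((-1/1011*(-222))) = 183944/425221 - 448924/74/337 = 183944/425221 - 448924*337/74 = 183944/425221 - 75643694/37 = -32165280400446/15733177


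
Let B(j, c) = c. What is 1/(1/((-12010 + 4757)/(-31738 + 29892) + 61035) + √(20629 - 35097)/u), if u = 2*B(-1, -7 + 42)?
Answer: 254804085495050/45922520034837015573 - 444370528358636915*I*√3617/45922520034837015573 ≈ 5.5486e-6 - 0.58196*I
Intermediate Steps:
u = 70 (u = 2*(-7 + 42) = 2*35 = 70)
1/(1/((-12010 + 4757)/(-31738 + 29892) + 61035) + √(20629 - 35097)/u) = 1/(1/((-12010 + 4757)/(-31738 + 29892) + 61035) + √(20629 - 35097)/70) = 1/(1/(-7253/(-1846) + 61035) + √(-14468)*(1/70)) = 1/(1/(-7253*(-1/1846) + 61035) + (2*I*√3617)*(1/70)) = 1/(1/(7253/1846 + 61035) + I*√3617/35) = 1/(1/(112677863/1846) + I*√3617/35) = 1/(1846/112677863 + I*√3617/35)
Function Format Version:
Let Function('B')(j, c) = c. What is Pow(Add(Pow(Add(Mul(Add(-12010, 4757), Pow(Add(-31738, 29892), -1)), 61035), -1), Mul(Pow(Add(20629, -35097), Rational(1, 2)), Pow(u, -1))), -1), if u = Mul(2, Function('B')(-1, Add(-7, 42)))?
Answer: Add(Rational(254804085495050, 45922520034837015573), Mul(Rational(-444370528358636915, 45922520034837015573), I, Pow(3617, Rational(1, 2)))) ≈ Add(5.5486e-6, Mul(-0.58196, I))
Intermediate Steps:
u = 70 (u = Mul(2, Add(-7, 42)) = Mul(2, 35) = 70)
Pow(Add(Pow(Add(Mul(Add(-12010, 4757), Pow(Add(-31738, 29892), -1)), 61035), -1), Mul(Pow(Add(20629, -35097), Rational(1, 2)), Pow(u, -1))), -1) = Pow(Add(Pow(Add(Mul(Add(-12010, 4757), Pow(Add(-31738, 29892), -1)), 61035), -1), Mul(Pow(Add(20629, -35097), Rational(1, 2)), Pow(70, -1))), -1) = Pow(Add(Pow(Add(Mul(-7253, Pow(-1846, -1)), 61035), -1), Mul(Pow(-14468, Rational(1, 2)), Rational(1, 70))), -1) = Pow(Add(Pow(Add(Mul(-7253, Rational(-1, 1846)), 61035), -1), Mul(Mul(2, I, Pow(3617, Rational(1, 2))), Rational(1, 70))), -1) = Pow(Add(Pow(Add(Rational(7253, 1846), 61035), -1), Mul(Rational(1, 35), I, Pow(3617, Rational(1, 2)))), -1) = Pow(Add(Pow(Rational(112677863, 1846), -1), Mul(Rational(1, 35), I, Pow(3617, Rational(1, 2)))), -1) = Pow(Add(Rational(1846, 112677863), Mul(Rational(1, 35), I, Pow(3617, Rational(1, 2)))), -1)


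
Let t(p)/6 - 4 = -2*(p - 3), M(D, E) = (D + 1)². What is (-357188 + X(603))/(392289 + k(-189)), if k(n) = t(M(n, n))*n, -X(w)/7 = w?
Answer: -361409/80541141 ≈ -0.0044873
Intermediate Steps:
X(w) = -7*w
M(D, E) = (1 + D)²
t(p) = 60 - 12*p (t(p) = 24 + 6*(-2*(p - 3)) = 24 + 6*(-2*(-3 + p)) = 24 + 6*(6 - 2*p) = 24 + (36 - 12*p) = 60 - 12*p)
k(n) = n*(60 - 12*(1 + n)²) (k(n) = (60 - 12*(1 + n)²)*n = n*(60 - 12*(1 + n)²))
(-357188 + X(603))/(392289 + k(-189)) = (-357188 - 7*603)/(392289 - 12*(-189)*(-5 + (1 - 189)²)) = (-357188 - 4221)/(392289 - 12*(-189)*(-5 + (-188)²)) = -361409/(392289 - 12*(-189)*(-5 + 35344)) = -361409/(392289 - 12*(-189)*35339) = -361409/(392289 + 80148852) = -361409/80541141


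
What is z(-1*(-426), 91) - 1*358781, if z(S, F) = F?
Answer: -358690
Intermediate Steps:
z(-1*(-426), 91) - 1*358781 = 91 - 1*358781 = 91 - 358781 = -358690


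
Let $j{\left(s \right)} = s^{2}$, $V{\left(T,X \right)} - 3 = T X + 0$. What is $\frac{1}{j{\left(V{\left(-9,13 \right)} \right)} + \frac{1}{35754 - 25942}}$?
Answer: $\frac{9812}{127516753} \approx 7.6947 \cdot 10^{-5}$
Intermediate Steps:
$V{\left(T,X \right)} = 3 + T X$ ($V{\left(T,X \right)} = 3 + \left(T X + 0\right) = 3 + T X$)
$\frac{1}{j{\left(V{\left(-9,13 \right)} \right)} + \frac{1}{35754 - 25942}} = \frac{1}{\left(3 - 117\right)^{2} + \frac{1}{35754 - 25942}} = \frac{1}{\left(3 - 117\right)^{2} + \frac{1}{9812}} = \frac{1}{\left(-114\right)^{2} + \frac{1}{9812}} = \frac{1}{12996 + \frac{1}{9812}} = \frac{1}{\frac{127516753}{9812}} = \frac{9812}{127516753}$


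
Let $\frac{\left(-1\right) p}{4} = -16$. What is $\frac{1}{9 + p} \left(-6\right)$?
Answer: $- \frac{6}{73} \approx -0.082192$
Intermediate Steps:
$p = 64$ ($p = \left(-4\right) \left(-16\right) = 64$)
$\frac{1}{9 + p} \left(-6\right) = \frac{1}{9 + 64} \left(-6\right) = \frac{1}{73} \left(-6\right) = - \frac{6}{73}$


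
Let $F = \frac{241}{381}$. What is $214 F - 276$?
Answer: $- \frac{53582}{381} \approx -140.64$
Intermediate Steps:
$F = \frac{241}{381}$ ($F = 241 \cdot \frac{1}{381} = \frac{241}{381} \approx 0.63255$)
$214 F - 276 = 214 \cdot \frac{241}{381} - 276 = \frac{51574}{381} - 276 = - \frac{53582}{381}$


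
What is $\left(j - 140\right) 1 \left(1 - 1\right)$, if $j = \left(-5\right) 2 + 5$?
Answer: $0$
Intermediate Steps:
$j = -5$ ($j = -10 + 5 = -5$)
$\left(j - 140\right) 1 \left(1 - 1\right) = \left(-5 - 140\right) 1 \left(1 - 1\right) = - 145 \cdot 1 \cdot 0 = \left(-145\right) 0 = 0$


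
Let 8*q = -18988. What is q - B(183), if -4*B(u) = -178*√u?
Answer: -4747/2 - 89*√183/2 ≈ -2975.5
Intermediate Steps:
q = -4747/2 (q = (⅛)*(-18988) = -4747/2 ≈ -2373.5)
B(u) = 89*√u/2 (B(u) = -(-89)*√u/2 = 89*√u/2)
q - B(183) = -4747/2 - 89*√183/2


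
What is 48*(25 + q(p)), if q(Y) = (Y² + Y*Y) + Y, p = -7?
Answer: 5568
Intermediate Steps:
q(Y) = Y + 2*Y² (q(Y) = (Y² + Y²) + Y = 2*Y² + Y = Y + 2*Y²)
48*(25 + q(p)) = 48*(25 - 7*(1 + 2*(-7))) = 48*(25 - 7*(1 - 14)) = 48*(25 - 7*(-13)) = 48*(25 + 91) = 48*116 = 5568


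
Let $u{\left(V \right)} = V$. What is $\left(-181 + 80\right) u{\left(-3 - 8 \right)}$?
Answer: $1111$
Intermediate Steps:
$\left(-181 + 80\right) u{\left(-3 - 8 \right)} = \left(-181 + 80\right) \left(-3 - 8\right) = \left(-101\right) \left(-11\right) = 1111$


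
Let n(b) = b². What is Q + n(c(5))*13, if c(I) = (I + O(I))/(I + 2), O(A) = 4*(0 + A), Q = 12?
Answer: 8713/49 ≈ 177.82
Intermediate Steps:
O(A) = 4*A
c(I) = 5*I/(2 + I) (c(I) = (I + 4*I)/(I + 2) = (5*I)/(2 + I) = 5*I/(2 + I))
Q + n(c(5))*13 = 12 + (5*5/(2 + 5))²*13 = 12 + (5*5/7)²*13 = 12 + (5*5*(⅐))²*13 = 12 + (25/7)²*13 = 12 + (625/49)*13 = 12 + 8125/49 = 8713/49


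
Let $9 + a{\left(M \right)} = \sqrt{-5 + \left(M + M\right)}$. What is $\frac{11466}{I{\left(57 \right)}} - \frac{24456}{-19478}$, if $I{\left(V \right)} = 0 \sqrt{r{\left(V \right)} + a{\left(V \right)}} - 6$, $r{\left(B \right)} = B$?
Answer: $- \frac{18599001}{9739} \approx -1909.7$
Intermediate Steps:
$a{\left(M \right)} = -9 + \sqrt{-5 + 2 M}$ ($a{\left(M \right)} = -9 + \sqrt{-5 + \left(M + M\right)} = -9 + \sqrt{-5 + 2 M}$)
$I{\left(V \right)} = -6$ ($I{\left(V \right)} = 0 \sqrt{V + \left(-9 + \sqrt{-5 + 2 V}\right)} - 6 = 0 \sqrt{-9 + V + \sqrt{-5 + 2 V}} - 6 = 0 - 6 = -6$)
$\frac{11466}{I{\left(57 \right)}} - \frac{24456}{-19478} = \frac{11466}{-6} - \frac{24456}{-19478} = 11466 \left(- \frac{1}{6}\right) - - \frac{12228}{9739} = -1911 + \frac{12228}{9739} = - \frac{18599001}{9739}$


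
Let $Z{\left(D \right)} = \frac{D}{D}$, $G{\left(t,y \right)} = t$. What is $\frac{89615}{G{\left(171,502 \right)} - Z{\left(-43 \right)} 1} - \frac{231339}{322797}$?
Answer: $\frac{1925875035}{3658366} \approx 526.43$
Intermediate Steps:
$Z{\left(D \right)} = 1$
$\frac{89615}{G{\left(171,502 \right)} - Z{\left(-43 \right)} 1} - \frac{231339}{322797} = \frac{89615}{171 - 1 \cdot 1} - \frac{231339}{322797} = \frac{89615}{171 - 1} - \frac{77113}{107599} = \frac{89615}{170} - \frac{77113}{107599} = 89615 \cdot \frac{1}{170} - \frac{77113}{107599} = \frac{17923}{34} - \frac{77113}{107599} = \frac{1925875035}{3658366}$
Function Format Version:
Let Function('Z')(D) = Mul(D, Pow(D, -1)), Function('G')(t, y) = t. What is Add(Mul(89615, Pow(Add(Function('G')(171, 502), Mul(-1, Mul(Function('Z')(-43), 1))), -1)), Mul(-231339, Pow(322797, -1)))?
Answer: Rational(1925875035, 3658366) ≈ 526.43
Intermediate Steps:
Function('Z')(D) = 1
Add(Mul(89615, Pow(Add(Function('G')(171, 502), Mul(-1, Mul(Function('Z')(-43), 1))), -1)), Mul(-231339, Pow(322797, -1))) = Add(Mul(89615, Pow(Add(171, Mul(-1, Mul(1, 1))), -1)), Mul(-231339, Pow(322797, -1))) = Add(Mul(89615, Pow(Add(171, Mul(-1, 1)), -1)), Mul(-231339, Rational(1, 322797))) = Add(Mul(89615, Pow(Add(171, -1), -1)), Rational(-77113, 107599)) = Add(Mul(89615, Pow(170, -1)), Rational(-77113, 107599)) = Add(Mul(89615, Rational(1, 170)), Rational(-77113, 107599)) = Add(Rational(17923, 34), Rational(-77113, 107599)) = Rational(1925875035, 3658366)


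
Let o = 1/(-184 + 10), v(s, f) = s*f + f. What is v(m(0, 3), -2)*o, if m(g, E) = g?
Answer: 1/87 ≈ 0.011494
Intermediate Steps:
v(s, f) = f + f*s (v(s, f) = f*s + f = f + f*s)
o = -1/174 (o = 1/(-174) = -1/174 ≈ -0.0057471)
v(m(0, 3), -2)*o = -2*(1 + 0)*(-1/174) = -2*1*(-1/174) = -2*(-1/174) = 1/87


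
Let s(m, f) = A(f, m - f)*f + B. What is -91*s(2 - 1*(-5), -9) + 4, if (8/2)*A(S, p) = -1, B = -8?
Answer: 2109/4 ≈ 527.25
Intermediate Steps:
A(S, p) = -¼ (A(S, p) = (¼)*(-1) = -¼)
s(m, f) = -8 - f/4 (s(m, f) = -f/4 - 8 = -8 - f/4)
-91*s(2 - 1*(-5), -9) + 4 = -91*(-8 - ¼*(-9)) + 4 = -91*(-8 + 9/4) + 4 = -91*(-23/4) + 4 = 2093/4 + 4 = 2109/4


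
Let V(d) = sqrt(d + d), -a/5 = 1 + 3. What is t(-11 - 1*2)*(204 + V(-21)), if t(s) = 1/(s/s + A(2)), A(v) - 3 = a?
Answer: -51/4 - I*sqrt(42)/16 ≈ -12.75 - 0.40505*I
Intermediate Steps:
a = -20 (a = -5*(1 + 3) = -5*4 = -20)
V(d) = sqrt(2)*sqrt(d) (V(d) = sqrt(2*d) = sqrt(2)*sqrt(d))
A(v) = -17 (A(v) = 3 - 20 = -17)
t(s) = -1/16 (t(s) = 1/(s/s - 17) = 1/(1 - 17) = 1/(-16) = -1/16)
t(-11 - 1*2)*(204 + V(-21)) = -(204 + sqrt(2)*sqrt(-21))/16 = -(204 + sqrt(2)*(I*sqrt(21)))/16 = -(204 + I*sqrt(42))/16 = -51/4 - I*sqrt(42)/16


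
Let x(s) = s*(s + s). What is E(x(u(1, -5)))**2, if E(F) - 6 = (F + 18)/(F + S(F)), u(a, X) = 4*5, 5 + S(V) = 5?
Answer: 7890481/160000 ≈ 49.315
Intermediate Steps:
S(V) = 0 (S(V) = -5 + 5 = 0)
u(a, X) = 20
x(s) = 2*s**2 (x(s) = s*(2*s) = 2*s**2)
E(F) = 6 + (18 + F)/F (E(F) = 6 + (F + 18)/(F + 0) = 6 + (18 + F)/F)
E(x(u(1, -5)))**2 = (7 + 18/((2*20**2)))**2 = (7 + 18/((2*400)))**2 = (7 + 18/800)**2 = (7 + 18*(1/800))**2 = (7 + 9/400)**2 = (2809/400)**2 = 7890481/160000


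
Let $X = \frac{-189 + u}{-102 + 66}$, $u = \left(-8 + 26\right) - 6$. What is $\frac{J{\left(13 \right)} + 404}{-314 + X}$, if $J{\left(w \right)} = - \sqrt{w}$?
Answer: $- \frac{4848}{3709} + \frac{12 \sqrt{13}}{3709} \approx -1.2954$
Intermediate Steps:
$u = 12$ ($u = 18 - 6 = 12$)
$X = \frac{59}{12}$ ($X = \frac{-189 + 12}{-102 + 66} = - \frac{177}{-36} = \left(-177\right) \left(- \frac{1}{36}\right) = \frac{59}{12} \approx 4.9167$)
$\frac{J{\left(13 \right)} + 404}{-314 + X} = \frac{- \sqrt{13} + 404}{-314 + \frac{59}{12}} = \frac{404 - \sqrt{13}}{- \frac{3709}{12}} = \left(404 - \sqrt{13}\right) \left(- \frac{12}{3709}\right) = - \frac{4848}{3709} + \frac{12 \sqrt{13}}{3709}$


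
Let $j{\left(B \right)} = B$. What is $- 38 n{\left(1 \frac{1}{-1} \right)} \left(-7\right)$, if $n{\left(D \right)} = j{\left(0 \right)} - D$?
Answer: $266$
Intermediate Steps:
$n{\left(D \right)} = - D$ ($n{\left(D \right)} = 0 - D = - D$)
$- 38 n{\left(1 \frac{1}{-1} \right)} \left(-7\right) = - 38 \left(- \frac{1}{-1}\right) \left(-7\right) = - 38 \left(- 1 \left(-1\right)\right) \left(-7\right) = - 38 \left(\left(-1\right) \left(-1\right)\right) \left(-7\right) = \left(-38\right) 1 \left(-7\right) = \left(-38\right) \left(-7\right) = 266$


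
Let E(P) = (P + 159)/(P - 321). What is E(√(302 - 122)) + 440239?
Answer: 5031485840/11429 - 320*√5/11429 ≈ 4.4024e+5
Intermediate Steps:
E(P) = (159 + P)/(-321 + P)
E(√(302 - 122)) + 440239 = (159 + √(302 - 122))/(-321 + √(302 - 122)) + 440239 = (159 + √180)/(-321 + √180) + 440239 = (159 + 6*√5)/(-321 + 6*√5) + 440239 = 440239 + (159 + 6*√5)/(-321 + 6*√5)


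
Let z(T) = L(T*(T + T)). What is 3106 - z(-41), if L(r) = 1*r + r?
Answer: -3618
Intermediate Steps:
L(r) = 2*r (L(r) = r + r = 2*r)
z(T) = 4*T² (z(T) = 2*(T*(T + T)) = 2*(T*(2*T)) = 2*(2*T²) = 4*T²)
3106 - z(-41) = 3106 - 4*(-41)² = 3106 - 4*1681 = 3106 - 1*6724 = 3106 - 6724 = -3618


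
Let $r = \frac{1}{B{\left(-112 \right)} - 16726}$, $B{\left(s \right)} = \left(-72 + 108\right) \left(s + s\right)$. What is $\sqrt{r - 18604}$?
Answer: $\frac{i \sqrt{11432978461190}}{24790} \approx 136.4 i$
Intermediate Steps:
$B{\left(s \right)} = 72 s$ ($B{\left(s \right)} = 36 \cdot 2 s = 72 s$)
$r = - \frac{1}{24790}$ ($r = \frac{1}{72 \left(-112\right) - 16726} = \frac{1}{-8064 - 16726} = \frac{1}{-24790} = - \frac{1}{24790} \approx -4.0339 \cdot 10^{-5}$)
$\sqrt{r - 18604} = \sqrt{- \frac{1}{24790} - 18604} = \sqrt{- \frac{461193161}{24790}} = \frac{i \sqrt{11432978461190}}{24790}$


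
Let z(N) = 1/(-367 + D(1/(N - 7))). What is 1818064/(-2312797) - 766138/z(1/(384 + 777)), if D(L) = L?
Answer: 2643178202630424147/9396894211 ≈ 2.8128e+8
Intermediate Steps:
z(N) = 1/(-367 + 1/(-7 + N)) (z(N) = 1/(-367 + 1/(N - 7)) = 1/(-367 + 1/(-7 + N)))
1818064/(-2312797) - 766138/z(1/(384 + 777)) = 1818064/(-2312797) - 766138*(-2570 + 367/(384 + 777))/(7 - 1/(384 + 777)) = 1818064*(-1/2312797) - 766138*(-2570 + 367/1161)/(7 - 1/1161) = -1818064/2312797 - 766138*(-2570 + 367*(1/1161))/(7 - 1*1/1161) = -1818064/2312797 - 766138*(-2570 + 367/1161)/(7 - 1/1161) = -1818064/2312797 - 766138/((8126/1161)/(-2983403/1161)) = -1818064/2312797 - 766138/((-1161/2983403*8126/1161)) = -1818064/2312797 - 766138/(-8126/2983403) = -1818064/2312797 - 766138*(-2983403/8126) = -1818064/2312797 + 1142849203807/4063 = 2643178202630424147/9396894211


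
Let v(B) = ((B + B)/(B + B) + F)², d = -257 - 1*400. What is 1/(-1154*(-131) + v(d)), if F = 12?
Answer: 1/151343 ≈ 6.6075e-6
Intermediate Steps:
d = -657 (d = -257 - 400 = -657)
v(B) = 169 (v(B) = ((B + B)/(B + B) + 12)² = ((2*B)/((2*B)) + 12)² = ((2*B)*(1/(2*B)) + 12)² = (1 + 12)² = 13² = 169)
1/(-1154*(-131) + v(d)) = 1/(-1154*(-131) + 169) = 1/(151174 + 169) = 1/151343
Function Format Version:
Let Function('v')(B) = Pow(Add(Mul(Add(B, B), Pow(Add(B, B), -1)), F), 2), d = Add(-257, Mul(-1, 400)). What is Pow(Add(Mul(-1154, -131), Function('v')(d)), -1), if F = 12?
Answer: Rational(1, 151343) ≈ 6.6075e-6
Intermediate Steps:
d = -657 (d = Add(-257, -400) = -657)
Function('v')(B) = 169 (Function('v')(B) = Pow(Add(Mul(Add(B, B), Pow(Add(B, B), -1)), 12), 2) = Pow(Add(Mul(Mul(2, B), Pow(Mul(2, B), -1)), 12), 2) = Pow(Add(Mul(Mul(2, B), Mul(Rational(1, 2), Pow(B, -1))), 12), 2) = Pow(Add(1, 12), 2) = Pow(13, 2) = 169)
Pow(Add(Mul(-1154, -131), Function('v')(d)), -1) = Pow(Add(Mul(-1154, -131), 169), -1) = Pow(Add(151174, 169), -1) = Pow(151343, -1) = Rational(1, 151343)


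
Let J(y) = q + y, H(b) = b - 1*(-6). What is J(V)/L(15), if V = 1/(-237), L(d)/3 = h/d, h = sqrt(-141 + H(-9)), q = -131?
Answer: 38810*I/711 ≈ 54.585*I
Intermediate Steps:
H(b) = 6 + b (H(b) = b + 6 = 6 + b)
h = 12*I (h = sqrt(-141 + (6 - 9)) = sqrt(-141 - 3) = sqrt(-144) = 12*I ≈ 12.0*I)
L(d) = 36*I/d (L(d) = 3*((12*I)/d) = 3*(12*I/d) = 36*I/d)
V = -1/237 ≈ -0.0042194
J(y) = -131 + y
J(V)/L(15) = (-131 - 1/237)/((36*I/15)) = -31048*(-5*I/12)/237 = -(-38810)*I/711 = 38810*I/711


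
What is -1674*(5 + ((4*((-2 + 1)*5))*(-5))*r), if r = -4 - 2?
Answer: 996030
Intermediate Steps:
r = -6
-1674*(5 + ((4*((-2 + 1)*5))*(-5))*r) = -1674*(5 + ((4*((-2 + 1)*5))*(-5))*(-6)) = -1674*(5 + ((4*(-1*5))*(-5))*(-6)) = -1674*(5 + ((4*(-5))*(-5))*(-6)) = -1674*(5 - 20*(-5)*(-6)) = -1674*(5 + 100*(-6)) = -1674*(5 - 600) = -1674*(-595) = 996030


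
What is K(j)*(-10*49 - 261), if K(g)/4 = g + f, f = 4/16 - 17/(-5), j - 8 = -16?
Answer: 65337/5 ≈ 13067.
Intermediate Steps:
j = -8 (j = 8 - 16 = -8)
f = 73/20 (f = 4*(1/16) - 17*(-⅕) = ¼ + 17/5 = 73/20 ≈ 3.6500)
K(g) = 73/5 + 4*g (K(g) = 4*(g + 73/20) = 4*(73/20 + g) = 73/5 + 4*g)
K(j)*(-10*49 - 261) = (73/5 + 4*(-8))*(-10*49 - 261) = (73/5 - 32)*(-490 - 261) = -87/5*(-751) = 65337/5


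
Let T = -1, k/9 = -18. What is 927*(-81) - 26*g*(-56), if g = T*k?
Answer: 160785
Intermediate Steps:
k = -162 (k = 9*(-18) = -162)
g = 162 (g = -1*(-162) = 162)
927*(-81) - 26*g*(-56) = 927*(-81) - 26*162*(-56) = -75087 - 4212*(-56) = -75087 + 235872 = 160785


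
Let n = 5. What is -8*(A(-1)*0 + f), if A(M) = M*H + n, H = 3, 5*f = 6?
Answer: -48/5 ≈ -9.6000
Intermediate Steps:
f = 6/5 (f = (1/5)*6 = 6/5 ≈ 1.2000)
A(M) = 5 + 3*M (A(M) = M*3 + 5 = 3*M + 5 = 5 + 3*M)
-8*(A(-1)*0 + f) = -8*((5 + 3*(-1))*0 + 6/5) = -8*((5 - 3)*0 + 6/5) = -8*(2*0 + 6/5) = -8*(0 + 6/5) = -8*6/5 = -48/5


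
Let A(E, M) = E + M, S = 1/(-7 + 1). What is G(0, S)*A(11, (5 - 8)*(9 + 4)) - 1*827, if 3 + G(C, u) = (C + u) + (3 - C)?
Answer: -2467/3 ≈ -822.33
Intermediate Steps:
S = -1/6 (S = 1/(-6) = -1/6 ≈ -0.16667)
G(C, u) = u (G(C, u) = -3 + ((C + u) + (3 - C)) = -3 + (3 + u) = u)
G(0, S)*A(11, (5 - 8)*(9 + 4)) - 1*827 = -(11 + (5 - 8)*(9 + 4))/6 - 1*827 = -(11 - 3*13)/6 - 827 = -(11 - 39)/6 - 827 = -1/6*(-28) - 827 = 14/3 - 827 = -2467/3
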